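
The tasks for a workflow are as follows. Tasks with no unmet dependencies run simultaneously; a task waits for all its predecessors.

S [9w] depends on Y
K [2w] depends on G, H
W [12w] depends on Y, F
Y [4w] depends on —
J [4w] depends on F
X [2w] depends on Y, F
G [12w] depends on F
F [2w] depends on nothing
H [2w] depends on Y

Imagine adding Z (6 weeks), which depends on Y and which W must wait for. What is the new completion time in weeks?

Originally the plan takes 16 weeks.
With Z inserted, W now waits for max(Y, F, Z).
New critical path: Y→Z→W = 4+6+12 = 22 ⇒ 22 weeks.

22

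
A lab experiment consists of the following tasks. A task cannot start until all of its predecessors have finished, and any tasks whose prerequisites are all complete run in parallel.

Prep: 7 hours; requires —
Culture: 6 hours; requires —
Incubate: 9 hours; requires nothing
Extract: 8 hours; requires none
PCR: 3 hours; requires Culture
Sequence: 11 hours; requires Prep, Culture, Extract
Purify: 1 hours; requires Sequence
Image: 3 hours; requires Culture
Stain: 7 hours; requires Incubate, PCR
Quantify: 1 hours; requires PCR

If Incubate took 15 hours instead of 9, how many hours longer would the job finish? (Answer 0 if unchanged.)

The binding path is Extract→Sequence→Purify = 8+11+1 = 20; finish at 20 hours.
Incubate is off the critical path — its longest chain is 16 hours, giving 4 of slack.
New critical path: Incubate→Stain = 15+7 = 22 ⇒ 22 hours.
Change in finish: 22 − 20 = +2 hours.

2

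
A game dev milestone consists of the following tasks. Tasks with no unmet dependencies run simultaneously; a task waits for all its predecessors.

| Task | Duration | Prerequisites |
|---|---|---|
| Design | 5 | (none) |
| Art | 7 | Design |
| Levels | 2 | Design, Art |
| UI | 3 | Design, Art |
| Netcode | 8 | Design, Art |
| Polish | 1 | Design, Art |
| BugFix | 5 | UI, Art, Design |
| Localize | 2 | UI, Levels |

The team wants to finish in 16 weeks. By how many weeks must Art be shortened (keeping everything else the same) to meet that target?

4

Current finish: 20 weeks; target: 16.
Art is on every critical path, so each week cut from Art cuts the finish by one (this holds down to a finish of 14).
Need 20 − 16 = 4 weeks off Art → Art becomes 3 weeks, finish becomes 16.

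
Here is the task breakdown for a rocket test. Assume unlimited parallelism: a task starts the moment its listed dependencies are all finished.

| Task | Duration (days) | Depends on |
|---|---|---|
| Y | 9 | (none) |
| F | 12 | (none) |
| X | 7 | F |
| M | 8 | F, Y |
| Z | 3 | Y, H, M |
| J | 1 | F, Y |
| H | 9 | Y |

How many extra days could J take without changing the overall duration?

10

Critical path: F→M→Z = 12+8+3 = 23, so the finish is 23 days.
Longest path through J: 13 days (earliest finish 13, latest finish 23).
Float = 23 − 13 = 10.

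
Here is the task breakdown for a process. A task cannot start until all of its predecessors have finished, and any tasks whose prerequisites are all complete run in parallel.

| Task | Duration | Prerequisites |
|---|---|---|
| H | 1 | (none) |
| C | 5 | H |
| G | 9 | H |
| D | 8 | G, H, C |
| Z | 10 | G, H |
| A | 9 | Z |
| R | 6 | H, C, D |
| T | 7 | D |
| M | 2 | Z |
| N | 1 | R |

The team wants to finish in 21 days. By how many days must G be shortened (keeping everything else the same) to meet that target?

8

Current finish: 29 days; target: 21.
G is on every critical path, so each day cut from G cuts the finish by one (this holds down to a finish of 21).
Need 29 − 21 = 8 days off G → G becomes 1 day, finish becomes 21.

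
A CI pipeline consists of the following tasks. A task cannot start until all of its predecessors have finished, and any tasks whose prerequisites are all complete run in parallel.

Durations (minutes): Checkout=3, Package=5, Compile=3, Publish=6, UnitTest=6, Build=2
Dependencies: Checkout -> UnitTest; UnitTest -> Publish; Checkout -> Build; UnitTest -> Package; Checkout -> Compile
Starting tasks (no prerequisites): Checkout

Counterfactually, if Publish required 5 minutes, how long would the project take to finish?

Actual critical path: Checkout→UnitTest→Publish = 3+6+6 = 15 ⇒ 15 minutes.
Publish lies on that path, so at 5 minutes the path becomes 14 minutes.
The binding chain switches to Checkout→UnitTest→Package = 3+6+5 = 14; finish 14 minutes.

14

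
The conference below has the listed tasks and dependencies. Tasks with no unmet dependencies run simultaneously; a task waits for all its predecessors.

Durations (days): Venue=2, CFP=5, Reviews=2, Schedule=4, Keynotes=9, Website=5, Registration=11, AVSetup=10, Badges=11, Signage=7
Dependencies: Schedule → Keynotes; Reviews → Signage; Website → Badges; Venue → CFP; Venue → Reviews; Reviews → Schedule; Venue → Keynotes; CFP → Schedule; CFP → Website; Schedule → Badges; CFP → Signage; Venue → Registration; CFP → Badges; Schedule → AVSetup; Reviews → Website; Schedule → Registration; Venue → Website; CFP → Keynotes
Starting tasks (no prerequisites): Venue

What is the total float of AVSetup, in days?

Critical path: Venue→CFP→Website→Badges = 2+5+5+11 = 23, so the finish is 23 days.
AVSetup finishes as early as 21 and must finish by 23.
Slack of AVSetup = 13 − 11 = 2 days.

2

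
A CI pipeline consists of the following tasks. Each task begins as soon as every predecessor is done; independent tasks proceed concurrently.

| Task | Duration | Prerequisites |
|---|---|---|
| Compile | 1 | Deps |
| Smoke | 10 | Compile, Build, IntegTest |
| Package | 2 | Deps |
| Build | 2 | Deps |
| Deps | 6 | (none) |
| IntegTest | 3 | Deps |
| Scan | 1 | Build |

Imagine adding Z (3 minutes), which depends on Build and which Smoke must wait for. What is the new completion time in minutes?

Originally the schedule takes 19 minutes.
With Z inserted, Smoke now waits for max(Compile, Build, IntegTest, Z).
New critical path: Deps→Build→Z→Smoke = 6+2+3+10 = 21 ⇒ 21 minutes.

21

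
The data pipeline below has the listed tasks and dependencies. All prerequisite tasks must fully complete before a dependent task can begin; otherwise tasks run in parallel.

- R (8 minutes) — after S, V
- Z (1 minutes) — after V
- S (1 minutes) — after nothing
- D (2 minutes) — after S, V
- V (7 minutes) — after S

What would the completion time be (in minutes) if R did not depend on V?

Original critical path: S→V→R = 1+7+8 = 16 ⇒ 16 minutes.
Without V→R, R's earliest start moves from 8 to 1.
New critical path: S→V→D = 1+7+2 = 10 ⇒ 10 minutes.

10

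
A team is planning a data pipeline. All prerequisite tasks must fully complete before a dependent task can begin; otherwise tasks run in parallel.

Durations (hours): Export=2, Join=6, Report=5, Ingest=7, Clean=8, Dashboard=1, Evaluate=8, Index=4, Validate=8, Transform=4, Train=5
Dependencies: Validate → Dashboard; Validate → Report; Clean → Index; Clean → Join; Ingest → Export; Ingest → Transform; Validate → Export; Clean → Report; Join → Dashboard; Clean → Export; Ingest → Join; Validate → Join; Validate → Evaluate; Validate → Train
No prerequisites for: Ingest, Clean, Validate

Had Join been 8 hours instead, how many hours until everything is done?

17

The binding path is Validate→Evaluate = 8+8 = 16; finish at 16 hours.
Join has 1 hour of float (longest path through it is 15).
Now Clean→Join→Dashboard = 8+8+1 = 17 is longest, so the finish becomes 17 hours.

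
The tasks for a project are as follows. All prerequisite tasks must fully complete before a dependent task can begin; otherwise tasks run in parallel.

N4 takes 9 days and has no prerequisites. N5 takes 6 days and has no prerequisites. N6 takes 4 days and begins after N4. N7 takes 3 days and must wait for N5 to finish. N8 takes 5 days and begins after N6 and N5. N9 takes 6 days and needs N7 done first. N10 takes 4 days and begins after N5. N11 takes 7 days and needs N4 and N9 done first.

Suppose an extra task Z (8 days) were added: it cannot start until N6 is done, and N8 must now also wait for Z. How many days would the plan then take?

Originally the plan takes 22 days.
With Z inserted, N8 now waits for max(N6, N5, Z).
New critical path: N4→N6→Z→N8 = 9+4+8+5 = 26 ⇒ 26 days.

26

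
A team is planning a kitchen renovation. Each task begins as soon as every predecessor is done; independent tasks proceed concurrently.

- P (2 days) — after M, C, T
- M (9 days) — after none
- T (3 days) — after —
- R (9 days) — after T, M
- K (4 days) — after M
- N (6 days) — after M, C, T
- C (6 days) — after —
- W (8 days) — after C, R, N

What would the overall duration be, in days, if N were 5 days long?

26

Critical path before the change: M→R→W = 9+9+8 = 26 giving 26 days.
N is off the critical path — its longest chain is 23 days, giving 3 of slack.
That remains the longest chain; total 26 days.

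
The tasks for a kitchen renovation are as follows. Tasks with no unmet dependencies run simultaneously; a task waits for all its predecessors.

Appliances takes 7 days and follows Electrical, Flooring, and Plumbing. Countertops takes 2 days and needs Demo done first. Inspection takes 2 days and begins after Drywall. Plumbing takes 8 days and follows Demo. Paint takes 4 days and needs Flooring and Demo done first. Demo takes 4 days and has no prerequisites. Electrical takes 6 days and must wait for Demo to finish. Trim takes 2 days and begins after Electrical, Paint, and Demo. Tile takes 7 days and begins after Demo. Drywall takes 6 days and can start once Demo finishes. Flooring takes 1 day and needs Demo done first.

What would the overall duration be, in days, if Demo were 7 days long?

22

As given, the longest chain is Demo→Plumbing→Appliances = 4+8+7 = 19, so the finish is 19 days.
Since Demo is critical, the +3 change carries straight to that chain (now 22 days).
That remains the longest chain; total 22 days.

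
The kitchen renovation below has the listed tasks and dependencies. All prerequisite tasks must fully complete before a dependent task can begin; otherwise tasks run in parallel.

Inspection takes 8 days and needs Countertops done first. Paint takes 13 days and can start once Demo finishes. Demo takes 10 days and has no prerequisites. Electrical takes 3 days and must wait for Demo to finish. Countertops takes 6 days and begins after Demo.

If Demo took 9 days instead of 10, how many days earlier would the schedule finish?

The binding path is Demo→Countertops→Inspection = 10+6+8 = 24; finish at 24 days.
Since Demo is critical, the -1 change carries straight to that chain (now 23 days).
No other chain overtakes it, so the finish is 23 days.
Change in finish: 23 − 24 = -1 days.

1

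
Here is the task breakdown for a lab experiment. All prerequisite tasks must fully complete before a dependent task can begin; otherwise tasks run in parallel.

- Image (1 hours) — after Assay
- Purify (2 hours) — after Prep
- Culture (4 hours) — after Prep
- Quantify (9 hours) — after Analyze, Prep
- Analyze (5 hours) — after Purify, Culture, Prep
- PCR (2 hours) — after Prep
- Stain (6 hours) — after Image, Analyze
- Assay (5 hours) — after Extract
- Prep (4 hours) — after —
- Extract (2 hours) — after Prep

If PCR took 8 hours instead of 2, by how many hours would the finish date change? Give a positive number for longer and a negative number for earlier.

0

The binding path is Prep→Culture→Analyze→Quantify = 4+4+5+9 = 22; finish at 22 hours.
The longest path through PCR is only 6 hours, so PCR has float 16.
No other chain overtakes it, so the finish is 22 hours.
Change in finish: 22 − 22 = +0 hours.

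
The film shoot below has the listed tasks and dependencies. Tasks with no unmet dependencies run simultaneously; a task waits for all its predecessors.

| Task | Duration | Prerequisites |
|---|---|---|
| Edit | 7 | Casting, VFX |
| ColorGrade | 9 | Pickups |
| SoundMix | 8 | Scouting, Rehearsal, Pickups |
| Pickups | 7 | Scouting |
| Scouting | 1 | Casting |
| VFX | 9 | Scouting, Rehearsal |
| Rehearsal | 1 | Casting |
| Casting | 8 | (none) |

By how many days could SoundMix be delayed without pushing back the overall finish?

1

Casting→Scouting→Pickups→ColorGrade = 8+1+7+9 = 25 sets the makespan at 25 days.
The longest chain containing SoundMix totals 24 days.
So SoundMix can slip 25 − 24 = 1 day.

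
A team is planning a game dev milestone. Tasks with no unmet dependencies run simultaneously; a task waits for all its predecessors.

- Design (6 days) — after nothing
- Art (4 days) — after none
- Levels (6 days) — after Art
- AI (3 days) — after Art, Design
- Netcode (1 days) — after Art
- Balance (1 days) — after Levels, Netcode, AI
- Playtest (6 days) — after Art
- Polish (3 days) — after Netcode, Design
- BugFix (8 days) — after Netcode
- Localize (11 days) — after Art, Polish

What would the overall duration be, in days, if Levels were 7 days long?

As given, the longest chain is Design→Polish→Localize = 6+3+11 = 20, so the finish is 20 days.
Levels is off the critical path — its longest chain is 11 days, giving 9 of slack.
No other chain overtakes it, so the finish is 20 days.

20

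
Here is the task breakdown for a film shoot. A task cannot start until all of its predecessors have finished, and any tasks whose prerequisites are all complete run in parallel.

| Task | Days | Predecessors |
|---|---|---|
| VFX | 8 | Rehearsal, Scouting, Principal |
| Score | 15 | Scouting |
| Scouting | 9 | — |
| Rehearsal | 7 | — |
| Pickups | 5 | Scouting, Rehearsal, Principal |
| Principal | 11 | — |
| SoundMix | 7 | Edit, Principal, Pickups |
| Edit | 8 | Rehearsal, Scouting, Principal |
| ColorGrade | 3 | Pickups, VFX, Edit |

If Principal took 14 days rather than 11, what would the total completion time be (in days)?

29

Actual critical path: Principal→Edit→SoundMix = 11+8+7 = 26 ⇒ 26 days.
Since Principal is critical, the +3 change carries straight to that chain (now 29 days).
The critical path is still Principal→Edit→SoundMix; finish is now 29 days.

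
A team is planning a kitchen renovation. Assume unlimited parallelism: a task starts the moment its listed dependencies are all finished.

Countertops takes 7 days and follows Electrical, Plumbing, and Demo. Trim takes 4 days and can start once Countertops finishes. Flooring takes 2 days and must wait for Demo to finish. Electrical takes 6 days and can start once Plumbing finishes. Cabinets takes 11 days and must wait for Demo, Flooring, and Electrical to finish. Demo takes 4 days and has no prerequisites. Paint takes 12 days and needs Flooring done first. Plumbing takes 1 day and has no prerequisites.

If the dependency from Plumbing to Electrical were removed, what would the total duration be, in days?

18

With the dependency in place, Demo→Flooring→Paint = 4+2+12 = 18 sets the finish at 18 days.
Without Plumbing→Electrical, Electrical's earliest start moves from 1 to 0.
New critical path: Demo→Flooring→Paint = 4+2+12 = 18 ⇒ 18 days.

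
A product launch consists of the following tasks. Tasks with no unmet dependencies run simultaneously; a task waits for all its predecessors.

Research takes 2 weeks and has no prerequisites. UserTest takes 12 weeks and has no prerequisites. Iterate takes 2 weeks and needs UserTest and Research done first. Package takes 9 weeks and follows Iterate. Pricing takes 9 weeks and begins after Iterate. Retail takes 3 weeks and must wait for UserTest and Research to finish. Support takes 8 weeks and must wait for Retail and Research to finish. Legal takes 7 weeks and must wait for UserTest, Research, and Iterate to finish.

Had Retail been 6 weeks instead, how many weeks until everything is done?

26

Baseline: UserTest→Retail→Support = 12+3+8 = 23 → 23 weeks.
Since Retail is critical, the +3 change carries straight to that chain (now 26 weeks).
That remains the longest chain; total 26 weeks.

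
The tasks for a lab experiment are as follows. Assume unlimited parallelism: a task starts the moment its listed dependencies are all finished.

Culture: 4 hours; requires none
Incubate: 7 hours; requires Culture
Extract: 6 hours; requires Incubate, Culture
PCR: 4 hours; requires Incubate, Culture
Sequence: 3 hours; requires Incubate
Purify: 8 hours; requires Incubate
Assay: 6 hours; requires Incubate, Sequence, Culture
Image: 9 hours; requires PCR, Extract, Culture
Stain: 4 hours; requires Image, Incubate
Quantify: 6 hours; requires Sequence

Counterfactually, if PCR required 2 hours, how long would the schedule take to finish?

Baseline: Culture→Incubate→Extract→Image→Stain = 4+7+6+9+4 = 30 → 30 hours.
PCR is off the critical path — its longest chain is 28 hours, giving 2 of slack.
No other chain overtakes it, so the finish is 30 hours.

30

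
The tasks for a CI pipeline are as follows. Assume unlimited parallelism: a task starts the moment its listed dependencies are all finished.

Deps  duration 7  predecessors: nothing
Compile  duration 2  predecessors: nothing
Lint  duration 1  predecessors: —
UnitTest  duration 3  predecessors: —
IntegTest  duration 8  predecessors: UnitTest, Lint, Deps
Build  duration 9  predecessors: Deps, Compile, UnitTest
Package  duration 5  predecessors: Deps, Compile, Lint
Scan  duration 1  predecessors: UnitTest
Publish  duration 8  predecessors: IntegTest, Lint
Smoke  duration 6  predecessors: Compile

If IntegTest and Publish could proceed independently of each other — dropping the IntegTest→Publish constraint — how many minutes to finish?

16

Original critical path: Deps→IntegTest→Publish = 7+8+8 = 23 ⇒ 23 minutes.
Without IntegTest→Publish, Publish's earliest start moves from 15 to 1.
New critical path: Deps→Build = 7+9 = 16 ⇒ 16 minutes.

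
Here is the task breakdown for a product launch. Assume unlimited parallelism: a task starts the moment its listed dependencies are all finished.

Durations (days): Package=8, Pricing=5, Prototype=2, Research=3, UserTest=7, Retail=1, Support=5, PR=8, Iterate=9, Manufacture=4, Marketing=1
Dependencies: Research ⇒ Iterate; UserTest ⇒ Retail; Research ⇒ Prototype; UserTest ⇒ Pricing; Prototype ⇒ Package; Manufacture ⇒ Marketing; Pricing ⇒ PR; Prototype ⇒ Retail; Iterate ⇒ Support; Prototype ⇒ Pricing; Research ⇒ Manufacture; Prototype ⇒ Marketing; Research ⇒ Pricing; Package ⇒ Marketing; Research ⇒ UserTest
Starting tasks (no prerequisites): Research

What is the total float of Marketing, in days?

Critical path: Research→UserTest→Pricing→PR = 3+7+5+8 = 23, so the finish is 23 days.
Marketing finishes as early as 14 and must finish by 23.
Float = 23 − 14 = 9.

9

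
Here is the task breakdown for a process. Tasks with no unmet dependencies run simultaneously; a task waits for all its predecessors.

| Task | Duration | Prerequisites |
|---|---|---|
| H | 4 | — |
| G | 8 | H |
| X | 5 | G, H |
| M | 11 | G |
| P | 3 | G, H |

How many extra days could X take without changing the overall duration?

6

H→G→M = 4+8+11 = 23 sets the makespan at 23 days.
X finishes as early as 17 and must finish by 23.
Float = 23 − 17 = 6.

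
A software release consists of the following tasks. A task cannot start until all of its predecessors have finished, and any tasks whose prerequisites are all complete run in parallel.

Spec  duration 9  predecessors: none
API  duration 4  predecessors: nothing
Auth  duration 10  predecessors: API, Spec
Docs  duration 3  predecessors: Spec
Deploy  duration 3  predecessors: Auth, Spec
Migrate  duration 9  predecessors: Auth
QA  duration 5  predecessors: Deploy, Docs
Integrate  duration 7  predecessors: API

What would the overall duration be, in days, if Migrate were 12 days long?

Critical path before the change: Spec→Auth→Migrate = 9+10+9 = 28 giving 28 days.
Since Migrate is critical, the +3 change carries straight to that chain (now 31 days).
The critical path is still Spec→Auth→Migrate; finish is now 31 days.

31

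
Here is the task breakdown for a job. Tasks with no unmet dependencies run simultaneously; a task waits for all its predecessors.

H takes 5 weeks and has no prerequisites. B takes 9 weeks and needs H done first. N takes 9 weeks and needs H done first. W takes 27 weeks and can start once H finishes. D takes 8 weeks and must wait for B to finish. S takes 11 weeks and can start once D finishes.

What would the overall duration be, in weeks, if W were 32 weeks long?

37

Baseline: H→B→D→S = 5+9+8+11 = 33 → 33 weeks.
W has 1 week of float (longest path through it is 32).
The binding chain switches to H→W = 5+32 = 37; finish 37 weeks.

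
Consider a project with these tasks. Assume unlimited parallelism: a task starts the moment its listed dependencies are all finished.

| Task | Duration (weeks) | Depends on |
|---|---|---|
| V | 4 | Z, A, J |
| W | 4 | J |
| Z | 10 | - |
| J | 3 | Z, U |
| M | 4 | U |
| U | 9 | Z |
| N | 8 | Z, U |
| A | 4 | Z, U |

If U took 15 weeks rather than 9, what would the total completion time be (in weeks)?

Baseline: Z→U→N = 10+9+8 = 27 → 27 weeks.
U is on the critical path; changing it to 15 makes that path 33 weeks.
No other chain overtakes it, so the finish is 33 weeks.

33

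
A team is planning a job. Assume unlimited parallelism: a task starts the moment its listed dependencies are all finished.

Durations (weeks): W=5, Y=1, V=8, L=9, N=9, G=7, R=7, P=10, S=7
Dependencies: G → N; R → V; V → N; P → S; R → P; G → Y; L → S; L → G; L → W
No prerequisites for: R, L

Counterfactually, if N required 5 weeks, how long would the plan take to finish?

24

The binding path is L→G→N = 9+7+9 = 25; finish at 25 weeks.
Since N is critical, the -4 change carries straight to that chain (now 21 weeks).
New critical path: R→P→S = 7+10+7 = 24 ⇒ 24 weeks.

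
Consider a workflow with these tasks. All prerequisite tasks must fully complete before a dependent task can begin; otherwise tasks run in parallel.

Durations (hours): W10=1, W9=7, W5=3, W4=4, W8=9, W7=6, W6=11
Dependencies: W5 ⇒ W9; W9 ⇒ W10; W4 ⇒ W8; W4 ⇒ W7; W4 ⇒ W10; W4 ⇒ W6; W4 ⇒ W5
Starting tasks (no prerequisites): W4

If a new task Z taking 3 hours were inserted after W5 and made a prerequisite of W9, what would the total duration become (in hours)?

Originally the project takes 15 hours.
With Z inserted, W9 now waits for max(W5, Z).
New critical path: W4→W5→Z→W9→W10 = 4+3+3+7+1 = 18 ⇒ 18 hours.

18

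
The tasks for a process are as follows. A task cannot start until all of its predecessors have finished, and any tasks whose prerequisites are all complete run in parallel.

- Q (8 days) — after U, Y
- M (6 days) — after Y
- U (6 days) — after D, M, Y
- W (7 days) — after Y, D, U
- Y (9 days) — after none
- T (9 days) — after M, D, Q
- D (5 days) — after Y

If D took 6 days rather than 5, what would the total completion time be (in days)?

38

As given, the longest chain is Y→M→U→Q→T = 9+6+6+8+9 = 38, so the finish is 38 days.
D is off the critical path — its longest chain is 37 days, giving 1 of slack.
Now Y→D→U→Q→T = 9+6+6+8+9 = 38 is longest, so the finish becomes 38 days.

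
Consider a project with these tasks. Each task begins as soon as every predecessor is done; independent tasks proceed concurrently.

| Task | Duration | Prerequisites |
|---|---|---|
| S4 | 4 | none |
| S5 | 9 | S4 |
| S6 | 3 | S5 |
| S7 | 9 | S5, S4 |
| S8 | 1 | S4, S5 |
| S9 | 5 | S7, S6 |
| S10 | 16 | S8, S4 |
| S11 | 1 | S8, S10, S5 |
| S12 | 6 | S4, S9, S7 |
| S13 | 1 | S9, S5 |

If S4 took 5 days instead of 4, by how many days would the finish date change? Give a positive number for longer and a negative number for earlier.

1

As given, the longest chain is S4→S5→S7→S9→S12 = 4+9+9+5+6 = 33, so the finish is 33 days.
S4 lies on that path, so at 5 days the path becomes 34 days.
That remains the longest chain; total 34 days.
Change in finish: 34 − 33 = +1 days.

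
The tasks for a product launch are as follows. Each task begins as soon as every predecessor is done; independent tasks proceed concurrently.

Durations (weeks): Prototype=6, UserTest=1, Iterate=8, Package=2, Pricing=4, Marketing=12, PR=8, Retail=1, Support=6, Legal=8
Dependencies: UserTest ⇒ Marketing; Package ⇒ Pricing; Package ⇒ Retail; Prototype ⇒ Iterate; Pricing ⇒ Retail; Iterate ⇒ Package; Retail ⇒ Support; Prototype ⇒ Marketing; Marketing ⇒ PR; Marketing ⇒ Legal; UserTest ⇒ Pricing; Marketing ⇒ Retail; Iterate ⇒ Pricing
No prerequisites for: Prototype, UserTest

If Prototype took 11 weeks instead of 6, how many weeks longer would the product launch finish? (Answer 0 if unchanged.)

As given, the longest chain is Prototype→Iterate→Package→Pricing→Retail→Support = 6+8+2+4+1+6 = 27, so the finish is 27 weeks.
Prototype is on the critical path; changing it to 11 makes that path 32 weeks.
That remains the longest chain; total 32 weeks.
Change in finish: 32 − 27 = +5 weeks.

5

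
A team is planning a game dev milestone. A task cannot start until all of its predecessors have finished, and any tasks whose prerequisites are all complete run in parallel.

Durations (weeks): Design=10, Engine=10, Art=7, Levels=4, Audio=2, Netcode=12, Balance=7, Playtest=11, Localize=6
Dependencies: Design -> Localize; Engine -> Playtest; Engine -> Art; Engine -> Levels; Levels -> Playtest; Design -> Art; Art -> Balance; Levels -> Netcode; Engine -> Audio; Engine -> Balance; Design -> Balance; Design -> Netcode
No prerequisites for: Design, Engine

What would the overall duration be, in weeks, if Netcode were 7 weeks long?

Critical path before the change: Engine→Levels→Netcode = 10+4+12 = 26 giving 26 weeks.
Since Netcode is critical, the -5 change carries straight to that chain (now 21 weeks).
The binding chain switches to Engine→Levels→Playtest = 10+4+11 = 25; finish 25 weeks.

25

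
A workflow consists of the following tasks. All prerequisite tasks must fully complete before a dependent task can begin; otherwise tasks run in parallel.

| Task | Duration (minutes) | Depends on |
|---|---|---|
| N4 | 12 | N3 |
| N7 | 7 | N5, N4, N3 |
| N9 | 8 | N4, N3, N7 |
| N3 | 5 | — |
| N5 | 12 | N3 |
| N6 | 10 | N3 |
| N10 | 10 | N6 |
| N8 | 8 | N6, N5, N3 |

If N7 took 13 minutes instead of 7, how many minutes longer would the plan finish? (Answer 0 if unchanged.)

As given, the longest chain is N3→N4→N7→N9 = 5+12+7+8 = 32, so the finish is 32 minutes.
N7 lies on that path, so at 13 minutes the path becomes 38 minutes.
That remains the longest chain; total 38 minutes.
Change in finish: 38 − 32 = +6 minutes.

6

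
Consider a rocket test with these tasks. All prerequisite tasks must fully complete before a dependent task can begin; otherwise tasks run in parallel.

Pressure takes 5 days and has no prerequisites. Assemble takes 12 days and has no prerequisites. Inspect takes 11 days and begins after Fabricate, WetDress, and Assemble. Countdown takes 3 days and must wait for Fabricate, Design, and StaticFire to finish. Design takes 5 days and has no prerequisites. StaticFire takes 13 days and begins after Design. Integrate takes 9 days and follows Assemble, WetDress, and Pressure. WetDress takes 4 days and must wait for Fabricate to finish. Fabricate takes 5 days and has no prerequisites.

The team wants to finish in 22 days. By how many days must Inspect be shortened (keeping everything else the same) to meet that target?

Current finish: 23 days; target: 22.
Inspect is on every critical path, so each day cut from Inspect cuts the finish by one (this holds down to a finish of 21).
Need 23 − 22 = 1 day off Inspect → Inspect becomes 10 days, finish becomes 22.

1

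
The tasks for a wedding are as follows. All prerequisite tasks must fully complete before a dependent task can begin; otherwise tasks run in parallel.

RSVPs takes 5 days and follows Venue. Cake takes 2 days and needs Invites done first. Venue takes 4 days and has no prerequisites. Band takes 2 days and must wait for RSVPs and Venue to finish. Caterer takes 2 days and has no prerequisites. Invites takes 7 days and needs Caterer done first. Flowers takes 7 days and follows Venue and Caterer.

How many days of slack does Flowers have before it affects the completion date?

0

The longest chain is Venue→RSVPs→Band = 4+5+2 = 11; overall finish 11 days.
Flowers finishes as early as 11 and must finish by 11.
Slack of Flowers = 4 − 4 = 0 days.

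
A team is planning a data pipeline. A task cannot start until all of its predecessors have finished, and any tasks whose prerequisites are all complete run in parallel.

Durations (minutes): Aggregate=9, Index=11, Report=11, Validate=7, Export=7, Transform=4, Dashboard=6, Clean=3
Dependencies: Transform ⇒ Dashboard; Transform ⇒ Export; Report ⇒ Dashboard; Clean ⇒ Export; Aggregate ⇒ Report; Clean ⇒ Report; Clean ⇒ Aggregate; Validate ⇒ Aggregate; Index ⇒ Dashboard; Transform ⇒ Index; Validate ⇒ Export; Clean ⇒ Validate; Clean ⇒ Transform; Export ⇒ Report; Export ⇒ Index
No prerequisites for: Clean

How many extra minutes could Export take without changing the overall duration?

Clean→Validate→Aggregate→Report→Dashboard = 3+7+9+11+6 = 36 sets the makespan at 36 minutes.
Export finishes as early as 17 and must finish by 19.
Slack of Export = 12 − 10 = 2 minutes.

2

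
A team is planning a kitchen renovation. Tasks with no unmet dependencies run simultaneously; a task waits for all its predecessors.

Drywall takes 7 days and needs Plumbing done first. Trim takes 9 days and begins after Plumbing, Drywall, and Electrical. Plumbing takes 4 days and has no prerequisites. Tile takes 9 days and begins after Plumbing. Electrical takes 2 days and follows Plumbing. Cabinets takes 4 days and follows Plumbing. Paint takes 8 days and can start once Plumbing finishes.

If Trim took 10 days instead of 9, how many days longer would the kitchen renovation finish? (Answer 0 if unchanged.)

1

Baseline: Plumbing→Drywall→Trim = 4+7+9 = 20 → 20 days.
Trim is on the critical path; changing it to 10 makes that path 21 days.
That remains the longest chain; total 21 days.
Change in finish: 21 − 20 = +1 days.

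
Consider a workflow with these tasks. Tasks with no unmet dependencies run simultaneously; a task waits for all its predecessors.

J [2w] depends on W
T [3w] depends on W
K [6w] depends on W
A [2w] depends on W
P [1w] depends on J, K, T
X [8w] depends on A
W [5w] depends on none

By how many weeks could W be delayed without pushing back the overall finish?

0

W→A→X = 5+2+8 = 15 sets the makespan at 15 weeks.
W finishes as early as 5 and must finish by 5.
Slack of W = 0 − 0 = 0 weeks.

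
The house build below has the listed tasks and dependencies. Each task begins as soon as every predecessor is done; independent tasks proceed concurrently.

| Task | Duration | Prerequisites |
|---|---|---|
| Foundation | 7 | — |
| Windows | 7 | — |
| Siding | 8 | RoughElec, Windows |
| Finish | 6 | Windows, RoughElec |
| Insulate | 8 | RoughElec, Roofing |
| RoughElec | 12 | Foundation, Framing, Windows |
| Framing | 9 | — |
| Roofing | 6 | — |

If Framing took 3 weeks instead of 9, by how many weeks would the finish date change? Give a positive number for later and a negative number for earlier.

The binding path is Framing→RoughElec→Insulate = 9+12+8 = 29; finish at 29 weeks.
Framing lies on that path, so at 3 weeks the path becomes 23 weeks.
Now Foundation→RoughElec→Insulate = 7+12+8 = 27 is longest, so the finish becomes 27 weeks.
Change in finish: 27 − 29 = -2 weeks.

-2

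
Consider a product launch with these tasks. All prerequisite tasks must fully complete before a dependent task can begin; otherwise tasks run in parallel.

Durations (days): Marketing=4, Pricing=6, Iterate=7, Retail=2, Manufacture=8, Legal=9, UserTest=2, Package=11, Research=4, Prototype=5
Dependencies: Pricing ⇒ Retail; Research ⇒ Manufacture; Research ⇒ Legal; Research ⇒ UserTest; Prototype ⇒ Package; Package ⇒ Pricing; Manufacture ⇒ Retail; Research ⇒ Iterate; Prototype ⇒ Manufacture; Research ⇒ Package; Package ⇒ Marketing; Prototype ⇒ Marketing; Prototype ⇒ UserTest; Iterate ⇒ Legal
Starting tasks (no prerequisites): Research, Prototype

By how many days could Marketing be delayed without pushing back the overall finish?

4

Critical path: Prototype→Package→Pricing→Retail = 5+11+6+2 = 24, so the finish is 24 days.
The longest chain containing Marketing totals 20 days.
Slack of Marketing = 20 − 16 = 4 days.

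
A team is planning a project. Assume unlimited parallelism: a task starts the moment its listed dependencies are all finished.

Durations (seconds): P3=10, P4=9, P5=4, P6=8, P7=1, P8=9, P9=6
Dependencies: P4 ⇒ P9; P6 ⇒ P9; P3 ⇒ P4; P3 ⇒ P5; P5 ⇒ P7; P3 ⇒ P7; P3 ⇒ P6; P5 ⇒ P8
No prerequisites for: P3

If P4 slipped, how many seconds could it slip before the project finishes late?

0

Critical path: P3→P4→P9 = 10+9+6 = 25, so the finish is 25 seconds.
The longest chain containing P4 totals 25 seconds.
So P4 can slip 19 − 19 = 0 seconds.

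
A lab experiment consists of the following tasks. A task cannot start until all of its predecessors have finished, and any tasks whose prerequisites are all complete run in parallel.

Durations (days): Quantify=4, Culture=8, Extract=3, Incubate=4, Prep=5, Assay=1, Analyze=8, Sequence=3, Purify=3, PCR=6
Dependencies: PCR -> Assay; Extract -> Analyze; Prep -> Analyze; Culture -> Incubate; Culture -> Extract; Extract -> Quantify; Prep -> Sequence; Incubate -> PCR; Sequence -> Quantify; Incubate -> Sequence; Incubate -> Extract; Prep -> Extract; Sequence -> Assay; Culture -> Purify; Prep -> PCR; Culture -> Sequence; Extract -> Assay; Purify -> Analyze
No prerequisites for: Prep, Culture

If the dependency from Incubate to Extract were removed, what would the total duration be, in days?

19

Before: longest chain Culture→Incubate→Extract→Analyze = 8+4+3+8 = 23, finish 23.
Without Incubate→Extract, Extract's earliest start moves from 12 to 8.
After: Culture→Incubate→PCR→Assay = 8+4+6+1 = 19 → 19 days.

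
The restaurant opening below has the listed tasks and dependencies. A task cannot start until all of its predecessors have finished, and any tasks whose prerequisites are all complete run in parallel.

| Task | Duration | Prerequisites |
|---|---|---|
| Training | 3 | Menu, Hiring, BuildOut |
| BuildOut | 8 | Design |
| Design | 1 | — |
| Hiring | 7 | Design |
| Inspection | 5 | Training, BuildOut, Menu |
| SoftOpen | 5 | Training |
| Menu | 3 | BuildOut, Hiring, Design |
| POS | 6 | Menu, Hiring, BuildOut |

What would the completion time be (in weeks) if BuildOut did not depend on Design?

19

Before: longest chain Design→BuildOut→Menu→Training→SoftOpen = 1+8+3+3+5 = 20, finish 20.
Without Design→BuildOut, BuildOut's earliest start moves from 1 to 0.
The longest chain is now Design→Hiring→Menu→Training→SoftOpen = 1+7+3+3+5 = 19, so the job takes 19 weeks.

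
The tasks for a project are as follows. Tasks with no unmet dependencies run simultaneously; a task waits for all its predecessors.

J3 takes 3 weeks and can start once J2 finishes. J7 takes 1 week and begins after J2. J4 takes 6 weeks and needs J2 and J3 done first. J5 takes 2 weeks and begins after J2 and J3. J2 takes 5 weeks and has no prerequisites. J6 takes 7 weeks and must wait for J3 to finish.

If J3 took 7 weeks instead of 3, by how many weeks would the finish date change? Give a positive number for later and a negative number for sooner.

Actual critical path: J2→J3→J6 = 5+3+7 = 15 ⇒ 15 weeks.
Since J3 is critical, the +4 change carries straight to that chain (now 19 weeks).
No other chain overtakes it, so the finish is 19 weeks.
Change in finish: 19 − 15 = +4 weeks.

4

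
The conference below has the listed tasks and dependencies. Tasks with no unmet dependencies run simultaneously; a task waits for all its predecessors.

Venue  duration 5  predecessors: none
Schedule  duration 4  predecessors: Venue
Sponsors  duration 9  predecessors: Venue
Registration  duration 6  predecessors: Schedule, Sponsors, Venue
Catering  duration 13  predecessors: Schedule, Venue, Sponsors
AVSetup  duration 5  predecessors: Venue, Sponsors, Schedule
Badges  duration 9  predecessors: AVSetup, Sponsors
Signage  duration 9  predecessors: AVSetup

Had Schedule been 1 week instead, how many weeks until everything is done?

28

Actual critical path: Venue→Sponsors→AVSetup→Badges = 5+9+5+9 = 28 ⇒ 28 weeks.
Schedule has 5 weeks of float (longest path through it is 23).
The critical path is still Venue→Sponsors→AVSetup→Badges; finish is now 28 weeks.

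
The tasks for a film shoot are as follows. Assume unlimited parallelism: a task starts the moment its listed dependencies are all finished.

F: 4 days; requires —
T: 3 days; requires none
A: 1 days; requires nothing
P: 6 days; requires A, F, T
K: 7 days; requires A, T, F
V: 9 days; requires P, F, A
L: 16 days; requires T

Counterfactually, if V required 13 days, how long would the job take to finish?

The binding path is F→P→V = 4+6+9 = 19; finish at 19 days.
Since V is critical, the +4 change carries straight to that chain (now 23 days).
That remains the longest chain; total 23 days.

23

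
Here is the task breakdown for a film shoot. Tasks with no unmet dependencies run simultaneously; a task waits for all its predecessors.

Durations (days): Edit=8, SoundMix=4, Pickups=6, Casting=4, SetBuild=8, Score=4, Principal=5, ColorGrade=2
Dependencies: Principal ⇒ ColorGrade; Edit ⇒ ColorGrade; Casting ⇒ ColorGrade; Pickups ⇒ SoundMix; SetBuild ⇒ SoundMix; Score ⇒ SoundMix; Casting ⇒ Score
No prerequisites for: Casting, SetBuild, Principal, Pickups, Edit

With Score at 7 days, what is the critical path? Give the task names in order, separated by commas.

Casting, Score, SoundMix

As given, the longest chain is Casting→Score→SoundMix = 4+4+4 = 12, so the finish is 12 days.
Since Score is critical, the +3 change carries straight to that chain (now 15 days).
That remains the longest chain; total 15 days.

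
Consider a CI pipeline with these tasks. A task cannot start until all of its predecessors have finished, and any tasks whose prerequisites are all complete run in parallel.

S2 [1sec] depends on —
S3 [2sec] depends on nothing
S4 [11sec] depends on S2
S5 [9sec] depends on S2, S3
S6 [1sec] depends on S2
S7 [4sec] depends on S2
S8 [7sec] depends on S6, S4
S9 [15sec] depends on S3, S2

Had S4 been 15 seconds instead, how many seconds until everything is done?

23

Baseline: S2→S4→S8 = 1+11+7 = 19 → 19 seconds.
S4 lies on that path, so at 15 seconds the path becomes 23 seconds.
That remains the longest chain; total 23 seconds.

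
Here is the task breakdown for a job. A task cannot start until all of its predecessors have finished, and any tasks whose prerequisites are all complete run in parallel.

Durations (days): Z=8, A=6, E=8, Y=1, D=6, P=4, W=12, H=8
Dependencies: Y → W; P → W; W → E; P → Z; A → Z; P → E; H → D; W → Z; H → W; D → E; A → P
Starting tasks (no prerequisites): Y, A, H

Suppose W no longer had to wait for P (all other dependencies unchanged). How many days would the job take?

28

Original critical path: A→P→W→Z = 6+4+12+8 = 30 ⇒ 30 days.
Without P→W, W's earliest start moves from 10 to 8.
The longest chain is now H→W→Z = 8+12+8 = 28, so the job takes 28 days.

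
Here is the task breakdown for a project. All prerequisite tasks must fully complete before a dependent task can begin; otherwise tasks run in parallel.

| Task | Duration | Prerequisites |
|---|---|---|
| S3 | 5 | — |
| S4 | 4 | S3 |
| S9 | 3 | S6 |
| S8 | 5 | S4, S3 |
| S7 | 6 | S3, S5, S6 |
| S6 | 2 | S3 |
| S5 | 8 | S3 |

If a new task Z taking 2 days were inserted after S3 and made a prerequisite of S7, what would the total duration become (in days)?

19

Originally the project takes 19 days.
With Z inserted, S7 now waits for max(S3, S5, S6, Z).
New critical path: S3→S5→S7 = 5+8+6 = 19 ⇒ 19 days.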